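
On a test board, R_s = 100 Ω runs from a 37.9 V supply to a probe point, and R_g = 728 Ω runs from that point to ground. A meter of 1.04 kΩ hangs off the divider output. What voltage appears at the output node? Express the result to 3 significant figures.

V_out ≈ 30.7 V

The load sits in parallel with R_g: R_g‖R_L = (728 × 1040) / (728 + 1040) = 428.2 Ω.
V_out = 37.9 × 428.2 / (100 + 428.2) = 37.9 × 428.2/528.2 = 30.7 V.
(Unloaded it would have been 33.3 V.)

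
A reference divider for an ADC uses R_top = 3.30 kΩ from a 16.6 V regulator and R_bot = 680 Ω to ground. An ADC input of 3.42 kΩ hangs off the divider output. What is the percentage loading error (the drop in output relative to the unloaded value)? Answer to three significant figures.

Unloaded V = 16.6 × 680/3980 = 2.8362 V.
Loaded: R_bot‖R_L = 567.2 Ω, giving V = 16.6 × 567.2/3867 = 2.4348 V.
Drop = (2.8362 − 2.4348) / 2.8362 = 14.2 %.

14.2 %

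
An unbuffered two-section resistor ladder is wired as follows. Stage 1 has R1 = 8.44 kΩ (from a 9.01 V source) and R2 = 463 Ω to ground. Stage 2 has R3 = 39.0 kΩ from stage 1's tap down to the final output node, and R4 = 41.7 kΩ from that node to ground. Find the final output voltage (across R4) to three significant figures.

V_out ≈ 0.241 V

Stage 2 presents R3+R4 = 80700 Ω as a load on stage 1's tap.
Stage 1's lower leg becomes R2‖(R3+R4) = 460.4 Ω, so V_mid = 9.01 × 460.4/8900 = 0.4660 V.
Stage 2 is itself unloaded: V_out = V_mid × R4/(R3+R4) = 0.4660 × 41700/80700 = 0.241 V.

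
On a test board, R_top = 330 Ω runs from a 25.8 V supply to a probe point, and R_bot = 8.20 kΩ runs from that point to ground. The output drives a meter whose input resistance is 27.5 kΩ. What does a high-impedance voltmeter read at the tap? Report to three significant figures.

The load sits in parallel with R_bot: R_bot‖R_L = (8200 × 27500) / (8200 + 27500) = 6317 Ω.
V_out = 25.8 × 6317 / (330 + 6317) = 25.8 × 6317/6647 = 24.5 V.

V_out ≈ 24.5 V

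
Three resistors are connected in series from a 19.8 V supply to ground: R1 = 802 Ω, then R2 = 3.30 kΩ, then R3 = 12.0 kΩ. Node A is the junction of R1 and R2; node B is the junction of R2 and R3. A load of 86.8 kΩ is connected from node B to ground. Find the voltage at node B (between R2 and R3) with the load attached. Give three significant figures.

At node B, R3 is in parallel with the load: R3‖R_L = 10540 Ω.
Below node A the resistance is R2 + (R3‖R_L) = 13840 Ω, so V_A = 19.8 × 13840/14640 = 18.72 V.
Then V_B = V_A × (R3‖R_L)/(R2 + R3‖R_L) = 18.72 × 10540/13840 = 14.3 V.

V ≈ 14.3 V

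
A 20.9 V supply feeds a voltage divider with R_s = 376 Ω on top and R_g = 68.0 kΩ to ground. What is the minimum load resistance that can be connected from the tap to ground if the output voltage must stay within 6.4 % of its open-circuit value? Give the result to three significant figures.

Output resistance R_th = R_s‖R_g = (376 × 68000)/68380 = 373.9 Ω.
The fractional drop is R_th/(R_th + R_L); requiring this ≤ 0.0640 gives R_L ≥ R_th(1/0.0640 − 1) = 373.9 × 14.62 = 5.47 kΩ.

R_L(min) ≈ 5.47 kΩ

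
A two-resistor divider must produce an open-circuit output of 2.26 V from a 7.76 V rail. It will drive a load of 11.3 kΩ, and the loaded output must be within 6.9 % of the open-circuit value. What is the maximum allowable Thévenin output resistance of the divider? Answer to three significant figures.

Loading drop = R_th/(R_th + R_L) ≤ 0.0690, so R_th ≤ R_L · ε/(1−ε) = 11.3 kΩ × 0.0690/0.9310 = 837 Ω.

R_th ≤ 837 Ω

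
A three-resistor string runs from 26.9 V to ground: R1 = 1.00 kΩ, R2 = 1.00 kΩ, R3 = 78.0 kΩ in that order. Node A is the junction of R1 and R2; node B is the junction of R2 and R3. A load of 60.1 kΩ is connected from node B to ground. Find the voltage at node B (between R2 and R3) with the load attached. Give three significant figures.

V ≈ 25.4 V

At node B, R3 is in parallel with the load: R3‖R_L = 33.94 kΩ.
Below node A the resistance is R2 + (R3‖R_L) = 34.94 kΩ, so V_A = 26.9 × 34.94/35.94 = 26.15 V.
Then V_B = V_A × (R3‖R_L)/(R2 + R3‖R_L) = 26.15 × 33.94/34.94 = 25.4 V.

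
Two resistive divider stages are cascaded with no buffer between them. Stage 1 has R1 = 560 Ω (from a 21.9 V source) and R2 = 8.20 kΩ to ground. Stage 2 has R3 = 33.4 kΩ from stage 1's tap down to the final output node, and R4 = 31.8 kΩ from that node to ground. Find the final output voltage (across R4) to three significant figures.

V_out ≈ 9.92 V

Stage 2 presents R3+R4 = 65200 Ω as a load on stage 1's tap.
Stage 1's lower leg becomes R2‖(R3+R4) = 7284 Ω, so V_mid = 21.9 × 7284/7844 = 20.34 V.
Stage 2 is itself unloaded: V_out = V_mid × R4/(R3+R4) = 20.34 × 31800/65200 = 9.92 V.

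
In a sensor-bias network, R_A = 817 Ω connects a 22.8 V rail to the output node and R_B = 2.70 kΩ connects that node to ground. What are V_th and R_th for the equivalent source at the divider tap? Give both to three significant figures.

V_th = 17.5 V, R_th = 627 Ω

V_th is the open-circuit tap voltage: 22.8 × 2700/(817 + 2700) = 17.5 V.
With the supply zeroed, R_A and R_B appear in parallel from the tap: R_th = R_A‖R_B = (817 × 2700)/3517 = 627 Ω.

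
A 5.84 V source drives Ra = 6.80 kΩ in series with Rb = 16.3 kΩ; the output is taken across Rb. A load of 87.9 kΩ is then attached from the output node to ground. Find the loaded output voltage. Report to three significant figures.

The load sits in parallel with Rb: Rb‖R_L = (16.3 × 87.9) / (16.3 + 87.9) = 13.75 kΩ.
V_out = 5.84 × 13.75 / (6.80 + 13.75) = 5.84 × 13.75/20.55 = 3.91 V.

V_out ≈ 3.91 V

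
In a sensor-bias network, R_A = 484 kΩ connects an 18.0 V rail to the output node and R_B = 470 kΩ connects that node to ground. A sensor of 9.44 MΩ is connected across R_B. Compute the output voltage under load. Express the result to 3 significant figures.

The load sits in parallel with R_B: R_B‖R_L = (470 × 9440) / (470 + 9440) = 447.7 kΩ.
V_out = 18.0 × 447.7 / (484 + 447.7) = 18.0 × 447.7/931.7 = 8.65 V.
(Unloaded it would have been 8.87 V.)

V_out ≈ 8.65 V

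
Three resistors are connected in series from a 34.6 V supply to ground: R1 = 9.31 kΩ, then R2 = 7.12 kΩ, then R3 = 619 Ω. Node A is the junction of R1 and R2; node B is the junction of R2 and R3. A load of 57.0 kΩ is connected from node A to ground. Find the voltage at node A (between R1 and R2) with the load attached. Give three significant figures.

V ≈ 14.6 V

Below node A the series string R2+R3 = 7739 Ω sits in parallel with the 57000 Ω load: 6814 Ω.
V_A = 34.6 × 6814/(9310 + 6814) = 14.6 V.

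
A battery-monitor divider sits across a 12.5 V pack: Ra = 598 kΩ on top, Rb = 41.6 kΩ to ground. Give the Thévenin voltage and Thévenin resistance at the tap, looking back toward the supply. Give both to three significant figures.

V_th is the open-circuit tap voltage: 12.5 × 41.6/(598 + 41.6) = 0.813 V.
With the supply zeroed, Ra and Rb appear in parallel from the tap: R_th = Ra‖Rb = (598 × 41.6)/639.6 = 38.9 kΩ.

V_th = 0.813 V, R_th = 38.9 kΩ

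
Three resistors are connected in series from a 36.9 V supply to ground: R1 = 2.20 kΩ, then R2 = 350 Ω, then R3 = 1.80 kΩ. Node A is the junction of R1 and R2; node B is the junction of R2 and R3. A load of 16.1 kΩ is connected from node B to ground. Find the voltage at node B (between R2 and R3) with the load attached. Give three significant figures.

At node B, R3 is in parallel with the load: R3‖R_L = 1619 Ω.
Below node A the resistance is R2 + (R3‖R_L) = 1969 Ω, so V_A = 36.9 × 1969/4169 = 17.43 V.
Then V_B = V_A × (R3‖R_L)/(R2 + R3‖R_L) = 17.43 × 1619/1969 = 14.3 V.

V ≈ 14.3 V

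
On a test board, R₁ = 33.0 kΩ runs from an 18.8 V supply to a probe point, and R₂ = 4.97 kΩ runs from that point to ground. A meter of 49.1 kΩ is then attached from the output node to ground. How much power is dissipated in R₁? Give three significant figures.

Total resistance from the source is R₁ + (R₂‖R_L) = 37.51 kΩ, so I = 18.8/37.51 kΩ = 0.5012 mA.
P = I²·R₁ = (0.5012 mA)² × 33.0 kΩ = 8.29 mW.

P ≈ 8.29 mW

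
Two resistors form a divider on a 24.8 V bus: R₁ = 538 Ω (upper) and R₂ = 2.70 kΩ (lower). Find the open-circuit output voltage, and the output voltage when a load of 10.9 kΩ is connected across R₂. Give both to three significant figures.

Unloaded: 20.7 V; loaded: 19.9 V

Open-circuit: V = 24.8 × 2700/(538 + 2700) = 20.7 V.
With the load, R₂ becomes R₂‖R_L = 2164 Ω, so V = 24.8 × 2164/2702 = 19.9 V.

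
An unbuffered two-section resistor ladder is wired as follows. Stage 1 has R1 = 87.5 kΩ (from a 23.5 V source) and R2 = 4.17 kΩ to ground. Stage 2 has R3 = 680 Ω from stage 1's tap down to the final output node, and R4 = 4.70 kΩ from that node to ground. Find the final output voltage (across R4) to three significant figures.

V_out ≈ 0.537 V

Stage 2 presents R3+R4 = 5380 Ω as a load on stage 1's tap.
Stage 1's lower leg becomes R2‖(R3+R4) = 2349 Ω, so V_mid = 23.5 × 2349/89850 = 0.6144 V.
Stage 2 is itself unloaded: V_out = V_mid × R4/(R3+R4) = 0.6144 × 4700/5380 = 0.537 V.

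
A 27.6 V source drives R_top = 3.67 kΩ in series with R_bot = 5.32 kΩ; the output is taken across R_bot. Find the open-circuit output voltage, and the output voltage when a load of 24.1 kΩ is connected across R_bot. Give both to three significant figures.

Unloaded: 16.3 V; loaded: 15.0 V

Open-circuit: V = 27.6 × 5.32/(3.67 + 5.32) = 16.3 V.
With the load, R_bot becomes R_bot‖R_L = 4.358 kΩ, so V = 27.6 × 4.358/8.028 = 15.0 V.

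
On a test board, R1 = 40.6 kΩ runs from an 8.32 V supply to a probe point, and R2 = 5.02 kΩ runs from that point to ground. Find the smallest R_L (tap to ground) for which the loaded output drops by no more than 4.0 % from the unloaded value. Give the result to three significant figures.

Output resistance R_th = R1‖R2 = (40.6 × 5.02)/45.62 = 4.468 kΩ.
The fractional drop is R_th/(R_th + R_L); requiring this ≤ 0.0400 gives R_L ≥ R_th(1/0.0400 − 1) = 4.468 × 24.00 = 107 kΩ.

R_L(min) ≈ 107 kΩ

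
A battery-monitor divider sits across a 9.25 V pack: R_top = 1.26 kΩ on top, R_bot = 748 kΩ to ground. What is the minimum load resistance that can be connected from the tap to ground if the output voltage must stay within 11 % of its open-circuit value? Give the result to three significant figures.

Output resistance R_th = R_top‖R_bot = (1.26 × 748)/749.3 = 1.258 kΩ.
The fractional drop is R_th/(R_th + R_L); requiring this ≤ 0.110 gives R_L ≥ R_th(1/0.110 − 1) = 1.258 × 8.091 = 10.2 kΩ.

R_L(min) ≈ 10.2 kΩ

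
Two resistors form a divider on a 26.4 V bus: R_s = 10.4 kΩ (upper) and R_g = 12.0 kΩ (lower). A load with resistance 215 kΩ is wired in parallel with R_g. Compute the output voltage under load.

The load sits in parallel with R_g: R_g‖R_L = (12.0 × 215) / (12.0 + 215) = 11.37 kΩ.
V_out = 26.4 × 11.37 / (10.4 + 11.37) = 26.4 × 11.37/21.77 = 13.8 V.

V_out ≈ 13.8 V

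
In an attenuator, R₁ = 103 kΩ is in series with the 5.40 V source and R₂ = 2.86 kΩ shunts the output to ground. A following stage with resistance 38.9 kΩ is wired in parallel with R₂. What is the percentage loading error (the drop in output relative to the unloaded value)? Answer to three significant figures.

The divider's output (Thévenin) resistance is R₁‖R₂ = 2.783 kΩ.
Fractional drop under load = R_th/(R_th + R_L) = 2.783 / (2.783 + 38.9) = 0.06676.
So the output falls by 6.68 %.

6.68 %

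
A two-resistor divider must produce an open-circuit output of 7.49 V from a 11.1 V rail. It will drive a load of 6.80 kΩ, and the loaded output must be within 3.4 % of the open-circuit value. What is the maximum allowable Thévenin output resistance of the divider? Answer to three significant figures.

Loading drop = R_th/(R_th + R_L) ≤ 0.0340, so R_th ≤ R_L · ε/(1−ε) = 6.80 kΩ × 0.0340/0.9660 = 239 Ω.
(Any R1, R2 with R2/(R1+R2) = 0.675 and R1‖R2 ≤ 239 Ω will meet the spec.)

R_th ≤ 239 Ω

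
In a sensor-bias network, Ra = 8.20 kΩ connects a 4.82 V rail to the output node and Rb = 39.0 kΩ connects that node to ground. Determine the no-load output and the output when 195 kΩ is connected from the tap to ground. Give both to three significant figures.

Unloaded: 3.98 V; loaded: 3.85 V

Open-circuit: V = 4.82 × 39.0/(8.20 + 39.0) = 3.98 V.
With the load, Rb becomes Rb‖R_L = 32.50 kΩ, so V = 4.82 × 32.50/40.70 = 3.85 V.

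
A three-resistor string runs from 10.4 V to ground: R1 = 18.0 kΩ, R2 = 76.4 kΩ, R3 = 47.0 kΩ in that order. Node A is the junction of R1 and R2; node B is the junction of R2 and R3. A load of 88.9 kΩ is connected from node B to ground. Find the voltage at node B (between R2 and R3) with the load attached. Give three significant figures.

V ≈ 2.56 V

At node B, R3 is in parallel with the load: R3‖R_L = 30.75 kΩ.
Below node A the resistance is R2 + (R3‖R_L) = 107.1 kΩ, so V_A = 10.4 × 107.1/125.1 = 8.904 V.
Then V_B = V_A × (R3‖R_L)/(R2 + R3‖R_L) = 8.904 × 30.75/107.1 = 2.56 V.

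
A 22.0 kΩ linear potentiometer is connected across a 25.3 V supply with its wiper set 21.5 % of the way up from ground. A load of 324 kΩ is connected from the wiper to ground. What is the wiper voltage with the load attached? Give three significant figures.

V ≈ 5.38 V

The wiper splits the pot into (1−α)R = 17.27 kΩ above and αR = 4.730 kΩ below.
Lower section ‖ load = 4.662 kΩ.
V_wiper = 25.3 × 4.662/(17.27 + 4.662) = 5.38 V.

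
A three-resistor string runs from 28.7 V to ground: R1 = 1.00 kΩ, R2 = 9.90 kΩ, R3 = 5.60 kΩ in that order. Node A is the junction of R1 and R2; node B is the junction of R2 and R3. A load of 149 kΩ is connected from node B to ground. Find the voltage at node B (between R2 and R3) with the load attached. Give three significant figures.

V ≈ 9.50 V

At node B, R3 is in parallel with the load: R3‖R_L = 5.397 kΩ.
Below node A the resistance is R2 + (R3‖R_L) = 15.30 kΩ, so V_A = 28.7 × 15.30/16.30 = 26.94 V.
Then V_B = V_A × (R3‖R_L)/(R2 + R3‖R_L) = 26.94 × 5.397/15.30 = 9.50 V.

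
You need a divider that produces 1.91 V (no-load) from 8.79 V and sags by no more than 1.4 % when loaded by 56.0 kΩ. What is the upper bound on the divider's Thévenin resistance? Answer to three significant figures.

Loading drop = R_th/(R_th + R_L) ≤ 0.0140, so R_th ≤ R_L · ε/(1−ε) = 56.0 kΩ × 0.0140/0.9860 = 795 Ω.
(Any R1, R2 with R2/(R1+R2) = 0.217 and R1‖R2 ≤ 795 Ω will meet the spec.)

R_th ≤ 795 Ω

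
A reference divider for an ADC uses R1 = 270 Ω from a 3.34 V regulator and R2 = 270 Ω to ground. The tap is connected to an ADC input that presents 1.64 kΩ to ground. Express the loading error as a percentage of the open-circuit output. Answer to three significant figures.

7.61 %

The divider's output (Thévenin) resistance is R1‖R2 = 135.0 Ω.
Fractional drop under load = R_th/(R_th + R_L) = 135.0 / (135.0 + 1640) = 0.07606.
So the output falls by 7.61 %.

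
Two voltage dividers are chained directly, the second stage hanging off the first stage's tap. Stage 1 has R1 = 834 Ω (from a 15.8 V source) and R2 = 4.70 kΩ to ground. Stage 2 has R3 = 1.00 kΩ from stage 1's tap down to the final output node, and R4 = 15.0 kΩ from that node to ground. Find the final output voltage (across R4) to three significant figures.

Stage 2 presents R3+R4 = 16000 Ω as a load on stage 1's tap.
Stage 1's lower leg becomes R2‖(R3+R4) = 3633 Ω, so V_mid = 15.8 × 3633/4467 = 12.85 V.
Stage 2 is itself unloaded: V_out = V_mid × R4/(R3+R4) = 12.85 × 15000/16000 = 12.0 V.

V_out ≈ 12.0 V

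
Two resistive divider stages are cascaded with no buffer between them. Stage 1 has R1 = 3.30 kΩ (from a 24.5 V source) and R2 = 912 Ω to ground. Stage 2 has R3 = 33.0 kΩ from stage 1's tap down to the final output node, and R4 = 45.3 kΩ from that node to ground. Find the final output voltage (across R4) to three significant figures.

V_out ≈ 3.04 V

Stage 2 presents R3+R4 = 78300 Ω as a load on stage 1's tap.
Stage 1's lower leg becomes R2‖(R3+R4) = 901.5 Ω, so V_mid = 24.5 × 901.5/4201 = 5.257 V.
Stage 2 is itself unloaded: V_out = V_mid × R4/(R3+R4) = 5.257 × 45300/78300 = 3.04 V.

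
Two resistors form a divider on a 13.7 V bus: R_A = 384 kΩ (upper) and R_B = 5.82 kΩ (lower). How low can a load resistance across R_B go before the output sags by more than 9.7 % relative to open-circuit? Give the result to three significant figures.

R_L(min) ≈ 53.4 kΩ

Output resistance R_th = R_A‖R_B = (384 × 5.82)/389.8 = 5.733 kΩ.
The fractional drop is R_th/(R_th + R_L); requiring this ≤ 0.0970 gives R_L ≥ R_th(1/0.0970 − 1) = 5.733 × 9.309 = 53.4 kΩ.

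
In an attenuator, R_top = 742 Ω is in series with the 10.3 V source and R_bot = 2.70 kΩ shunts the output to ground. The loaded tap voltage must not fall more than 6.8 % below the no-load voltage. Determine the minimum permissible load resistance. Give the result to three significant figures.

Output resistance R_th = R_top‖R_bot = (742 × 2700)/3442 = 582.0 Ω.
The fractional drop is R_th/(R_th + R_L); requiring this ≤ 0.0680 gives R_L ≥ R_th(1/0.0680 − 1) = 582.0 × 13.71 = 7.98 kΩ.

R_L(min) ≈ 7.98 kΩ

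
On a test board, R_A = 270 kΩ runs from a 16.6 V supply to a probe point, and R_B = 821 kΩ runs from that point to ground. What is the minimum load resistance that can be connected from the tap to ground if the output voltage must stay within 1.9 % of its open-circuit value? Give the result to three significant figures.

R_L(min) ≈ 10.5 MΩ

Output resistance R_th = R_A‖R_B = (270 × 821)/1091 = 203.2 kΩ.
The fractional drop is R_th/(R_th + R_L); requiring this ≤ 0.0190 gives R_L ≥ R_th(1/0.0190 − 1) = 203.2 × 51.63 = 10.5 MΩ.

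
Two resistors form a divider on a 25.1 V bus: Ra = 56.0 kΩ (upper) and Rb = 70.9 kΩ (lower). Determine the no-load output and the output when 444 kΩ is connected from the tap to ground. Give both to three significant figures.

Unloaded: 14.0 V; loaded: 13.1 V

Open-circuit: V = 25.1 × 70.9/(56.0 + 70.9) = 14.0 V.
With the load, Rb becomes Rb‖R_L = 61.14 kΩ, so V = 25.1 × 61.14/117.1 = 13.1 V.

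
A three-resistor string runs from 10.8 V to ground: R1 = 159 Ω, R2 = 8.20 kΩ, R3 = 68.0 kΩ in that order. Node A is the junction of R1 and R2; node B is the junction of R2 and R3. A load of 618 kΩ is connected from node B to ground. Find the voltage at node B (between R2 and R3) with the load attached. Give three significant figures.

V ≈ 9.50 V

At node B, R3 is in parallel with the load: R3‖R_L = 61260 Ω.
Below node A the resistance is R2 + (R3‖R_L) = 69460 Ω, so V_A = 10.8 × 69460/69620 = 10.78 V.
Then V_B = V_A × (R3‖R_L)/(R2 + R3‖R_L) = 10.78 × 61260/69460 = 9.50 V.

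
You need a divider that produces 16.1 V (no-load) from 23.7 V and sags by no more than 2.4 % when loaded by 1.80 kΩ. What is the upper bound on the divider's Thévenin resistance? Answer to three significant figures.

R_th ≤ 44.3 Ω

Loading drop = R_th/(R_th + R_L) ≤ 0.0240, so R_th ≤ R_L · ε/(1−ε) = 1.80 kΩ × 0.0240/0.9760 = 44.3 Ω.
(Any R1, R2 with R2/(R1+R2) = 0.679 and R1‖R2 ≤ 44.3 Ω will meet the spec.)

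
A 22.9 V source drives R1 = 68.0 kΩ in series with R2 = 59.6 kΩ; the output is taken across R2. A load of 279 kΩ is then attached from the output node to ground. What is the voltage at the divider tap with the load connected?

The load sits in parallel with R2: R2‖R_L = (59.6 × 279) / (59.6 + 279) = 49.11 kΩ.
V_out = 22.9 × 49.11 / (68.0 + 49.11) = 22.9 × 49.11/117.1 = 9.60 V.

V_out ≈ 9.60 V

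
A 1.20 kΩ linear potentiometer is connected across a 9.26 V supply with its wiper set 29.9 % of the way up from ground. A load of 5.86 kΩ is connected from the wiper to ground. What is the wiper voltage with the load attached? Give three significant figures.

The wiper splits the pot into (1−α)R = 841.2 Ω above and αR = 358.8 Ω below.
Lower section ‖ load = 338.1 Ω.
V_wiper = 9.26 × 338.1/(841.2 + 338.1) = 2.65 V.

V ≈ 2.65 V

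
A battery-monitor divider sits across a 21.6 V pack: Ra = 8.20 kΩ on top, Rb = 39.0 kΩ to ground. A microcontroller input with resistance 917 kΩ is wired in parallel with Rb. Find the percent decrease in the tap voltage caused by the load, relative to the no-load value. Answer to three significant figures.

The divider's output (Thévenin) resistance is Ra‖Rb = 6.775 kΩ.
Fractional drop under load = R_th/(R_th + R_L) = 6.775 / (6.775 + 917) = 0.007334.
So the output falls by 0.733 %.

0.733 %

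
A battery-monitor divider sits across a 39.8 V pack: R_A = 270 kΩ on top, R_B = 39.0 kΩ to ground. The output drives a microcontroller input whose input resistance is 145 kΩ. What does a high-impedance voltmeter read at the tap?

The load sits in parallel with R_B: R_B‖R_L = (39.0 × 145) / (39.0 + 145) = 30.73 kΩ.
V_out = 39.8 × 30.73 / (270 + 30.73) = 39.8 × 30.73/300.7 = 4.07 V.

V_out ≈ 4.07 V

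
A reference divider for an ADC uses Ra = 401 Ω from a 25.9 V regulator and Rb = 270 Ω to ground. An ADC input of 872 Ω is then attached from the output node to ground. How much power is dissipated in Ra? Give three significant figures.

P ≈ 730 mW

Total resistance from the source is Ra + (Rb‖R_L) = 607.2 Ω, so I = 25.9/607.2 Ω = 42.66 mA.
P = I²·Ra = (42.66 mA)² × 401 Ω = 730 mW.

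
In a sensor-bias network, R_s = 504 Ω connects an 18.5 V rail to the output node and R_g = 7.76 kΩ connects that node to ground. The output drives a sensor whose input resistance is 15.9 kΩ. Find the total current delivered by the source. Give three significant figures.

I ≈ 3.23 mA

R_g‖R_L = 5215 Ω, so the source sees R_s + R_g‖R_L = 5719 Ω.
I = 18.5 V / 5719 Ω = 3.23 mA.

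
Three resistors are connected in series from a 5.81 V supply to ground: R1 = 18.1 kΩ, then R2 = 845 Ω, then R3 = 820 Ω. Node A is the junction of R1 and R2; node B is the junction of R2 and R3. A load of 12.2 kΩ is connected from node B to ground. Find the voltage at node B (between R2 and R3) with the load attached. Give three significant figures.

At node B, R3 is in parallel with the load: R3‖R_L = 768.4 Ω.
Below node A the resistance is R2 + (R3‖R_L) = 1613 Ω, so V_A = 5.81 × 1613/19710 = 0.4755 V.
Then V_B = V_A × (R3‖R_L)/(R2 + R3‖R_L) = 0.4755 × 768.4/1613 = 0.226 V.

V ≈ 0.226 V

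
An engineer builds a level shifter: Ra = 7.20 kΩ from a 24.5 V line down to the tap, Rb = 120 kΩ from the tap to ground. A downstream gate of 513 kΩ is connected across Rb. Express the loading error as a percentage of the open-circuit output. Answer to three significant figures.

The divider's output (Thévenin) resistance is Ra‖Rb = 6.792 kΩ.
Fractional drop under load = R_th/(R_th + R_L) = 6.792 / (6.792 + 513) = 0.01307.
So the output falls by 1.31 %.

1.31 %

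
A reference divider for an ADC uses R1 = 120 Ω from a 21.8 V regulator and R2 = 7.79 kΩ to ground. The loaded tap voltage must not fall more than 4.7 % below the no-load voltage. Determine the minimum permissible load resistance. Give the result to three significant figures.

R_L(min) ≈ 2.40 kΩ

Output resistance R_th = R1‖R2 = (120 × 7790)/7910 = 118.2 Ω.
The fractional drop is R_th/(R_th + R_L); requiring this ≤ 0.0470 gives R_L ≥ R_th(1/0.0470 − 1) = 118.2 × 20.28 = 2.40 kΩ.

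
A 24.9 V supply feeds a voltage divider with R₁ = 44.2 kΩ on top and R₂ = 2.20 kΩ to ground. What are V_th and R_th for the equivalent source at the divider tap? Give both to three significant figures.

V_th = 1.18 V, R_th = 2.10 kΩ

V_th is the open-circuit tap voltage: 24.9 × 2.20/(44.2 + 2.20) = 1.18 V.
With the supply zeroed, R₁ and R₂ appear in parallel from the tap: R_th = R₁‖R₂ = (44.2 × 2.20)/46.40 = 2.10 kΩ.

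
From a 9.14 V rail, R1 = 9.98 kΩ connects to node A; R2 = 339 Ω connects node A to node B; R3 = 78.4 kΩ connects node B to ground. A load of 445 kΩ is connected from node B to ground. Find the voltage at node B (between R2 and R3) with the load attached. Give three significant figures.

V ≈ 7.91 V

At node B, R3 is in parallel with the load: R3‖R_L = 66660 Ω.
Below node A the resistance is R2 + (R3‖R_L) = 67000 Ω, so V_A = 9.14 × 67000/76980 = 7.955 V.
Then V_B = V_A × (R3‖R_L)/(R2 + R3‖R_L) = 7.955 × 66660/67000 = 7.91 V.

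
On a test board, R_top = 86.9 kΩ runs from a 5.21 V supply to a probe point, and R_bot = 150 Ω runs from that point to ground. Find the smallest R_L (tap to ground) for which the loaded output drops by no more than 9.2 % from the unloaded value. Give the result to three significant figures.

R_L(min) ≈ 1.48 kΩ

Output resistance R_th = R_top‖R_bot = (86900 × 150)/87050 = 149.7 Ω.
The fractional drop is R_th/(R_th + R_L); requiring this ≤ 0.0920 gives R_L ≥ R_th(1/0.0920 − 1) = 149.7 × 9.870 = 1.48 kΩ.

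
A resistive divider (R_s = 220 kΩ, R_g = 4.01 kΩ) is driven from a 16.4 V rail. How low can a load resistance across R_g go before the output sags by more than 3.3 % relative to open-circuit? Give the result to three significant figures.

R_L(min) ≈ 115 kΩ

Output resistance R_th = R_s‖R_g = (220 × 4.01)/224.0 = 3.938 kΩ.
The fractional drop is R_th/(R_th + R_L); requiring this ≤ 0.0330 gives R_L ≥ R_th(1/0.0330 − 1) = 3.938 × 29.30 = 115 kΩ.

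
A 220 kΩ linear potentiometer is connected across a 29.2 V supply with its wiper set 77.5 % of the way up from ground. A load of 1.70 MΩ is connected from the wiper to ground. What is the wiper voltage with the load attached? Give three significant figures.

V ≈ 22.1 V

The wiper splits the pot into (1−α)R = 49.50 kΩ above and αR = 170.5 kΩ below.
Lower section ‖ load = 155.0 kΩ.
V_wiper = 29.2 × 155.0/(49.50 + 155.0) = 22.1 V.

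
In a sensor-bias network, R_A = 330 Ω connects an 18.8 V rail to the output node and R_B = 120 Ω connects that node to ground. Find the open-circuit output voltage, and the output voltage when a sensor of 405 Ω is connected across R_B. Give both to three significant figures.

Open-circuit: V = 18.8 × 120/(330 + 120) = 5.01 V.
With the load, R_B becomes R_B‖R_L = 92.57 Ω, so V = 18.8 × 92.57/422.6 = 4.12 V.

Unloaded: 5.01 V; loaded: 4.12 V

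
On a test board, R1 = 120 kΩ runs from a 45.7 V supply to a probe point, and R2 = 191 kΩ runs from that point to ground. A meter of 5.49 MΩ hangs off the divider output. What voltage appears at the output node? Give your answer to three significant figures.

V_out ≈ 27.7 V

The load sits in parallel with R2: R2‖R_L = (191 × 5490) / (191 + 5490) = 184.6 kΩ.
V_out = 45.7 × 184.6 / (120 + 184.6) = 45.7 × 184.6/304.6 = 27.7 V.
(Unloaded it would have been 28.1 V.)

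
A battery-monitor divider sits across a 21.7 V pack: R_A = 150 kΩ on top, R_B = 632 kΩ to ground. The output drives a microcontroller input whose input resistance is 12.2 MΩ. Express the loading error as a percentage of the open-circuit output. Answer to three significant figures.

The divider's output (Thévenin) resistance is R_A‖R_B = 121.2 kΩ.
Fractional drop under load = R_th/(R_th + R_L) = 121.2 / (121.2 + 12200) = 0.009839.
So the output falls by 0.984 %.

0.984 %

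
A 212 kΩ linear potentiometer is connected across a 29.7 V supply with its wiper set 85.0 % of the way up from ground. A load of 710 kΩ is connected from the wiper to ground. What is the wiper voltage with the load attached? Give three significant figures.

V ≈ 24.3 V

The wiper splits the pot into (1−α)R = 31.80 kΩ above and αR = 180.2 kΩ below.
Lower section ‖ load = 143.7 kΩ.
V_wiper = 29.7 × 143.7/(31.80 + 143.7) = 24.3 V.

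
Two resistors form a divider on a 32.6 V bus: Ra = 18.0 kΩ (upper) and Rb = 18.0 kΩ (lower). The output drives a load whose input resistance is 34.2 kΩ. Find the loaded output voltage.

V_out ≈ 12.9 V

The load sits in parallel with Rb: Rb‖R_L = (18.0 × 34.2) / (18.0 + 34.2) = 11.79 kΩ.
V_out = 32.6 × 11.79 / (18.0 + 11.79) = 32.6 × 11.79/29.79 = 12.9 V.
(Unloaded it would have been 16.3 V.)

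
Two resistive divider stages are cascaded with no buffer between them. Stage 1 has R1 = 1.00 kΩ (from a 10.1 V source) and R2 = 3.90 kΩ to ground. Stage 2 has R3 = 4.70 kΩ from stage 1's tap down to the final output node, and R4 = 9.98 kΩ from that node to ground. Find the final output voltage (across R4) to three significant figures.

V_out ≈ 5.18 V

Stage 2 presents R3+R4 = 14.68 kΩ as a load on stage 1's tap.
Stage 1's lower leg becomes R2‖(R3+R4) = 3.081 kΩ, so V_mid = 10.1 × 3.081/4.081 = 7.625 V.
Stage 2 is itself unloaded: V_out = V_mid × R4/(R3+R4) = 7.625 × 9.98/14.68 = 5.18 V.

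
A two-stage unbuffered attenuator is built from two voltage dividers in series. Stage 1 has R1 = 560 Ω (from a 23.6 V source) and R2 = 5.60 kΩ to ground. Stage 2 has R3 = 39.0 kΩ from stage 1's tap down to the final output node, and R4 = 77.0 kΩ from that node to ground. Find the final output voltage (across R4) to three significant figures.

V_out ≈ 14.2 V

Stage 2 presents R3+R4 = 116000 Ω as a load on stage 1's tap.
Stage 1's lower leg becomes R2‖(R3+R4) = 5342 Ω, so V_mid = 23.6 × 5342/5902 = 21.36 V.
Stage 2 is itself unloaded: V_out = V_mid × R4/(R3+R4) = 21.36 × 77000/116000 = 14.2 V.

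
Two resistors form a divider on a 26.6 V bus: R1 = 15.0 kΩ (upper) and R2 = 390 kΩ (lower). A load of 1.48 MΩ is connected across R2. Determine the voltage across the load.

V_out ≈ 25.4 V

The load sits in parallel with R2: R2‖R_L = (390 × 1480) / (390 + 1480) = 308.7 kΩ.
V_out = 26.6 × 308.7 / (15.0 + 308.7) = 26.6 × 308.7/323.7 = 25.4 V.
(Unloaded it would have been 25.6 V.)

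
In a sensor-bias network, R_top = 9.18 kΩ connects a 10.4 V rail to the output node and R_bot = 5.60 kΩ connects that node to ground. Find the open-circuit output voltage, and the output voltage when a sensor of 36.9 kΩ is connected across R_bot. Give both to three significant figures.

Unloaded: 3.94 V; loaded: 3.60 V

Open-circuit: V = 10.4 × 5.60/(9.18 + 5.60) = 3.94 V.
With the load, R_bot becomes R_bot‖R_L = 4.862 kΩ, so V = 10.4 × 4.862/14.04 = 3.60 V.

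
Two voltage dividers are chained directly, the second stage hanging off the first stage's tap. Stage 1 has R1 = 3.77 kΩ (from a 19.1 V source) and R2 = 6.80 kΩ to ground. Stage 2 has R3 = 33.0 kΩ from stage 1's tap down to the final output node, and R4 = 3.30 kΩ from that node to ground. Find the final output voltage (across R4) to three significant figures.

V_out ≈ 1.05 V

Stage 2 presents R3+R4 = 36.30 kΩ as a load on stage 1's tap.
Stage 1's lower leg becomes R2‖(R3+R4) = 5.727 kΩ, so V_mid = 19.1 × 5.727/9.497 = 11.52 V.
Stage 2 is itself unloaded: V_out = V_mid × R4/(R3+R4) = 11.52 × 3.30/36.30 = 1.05 V.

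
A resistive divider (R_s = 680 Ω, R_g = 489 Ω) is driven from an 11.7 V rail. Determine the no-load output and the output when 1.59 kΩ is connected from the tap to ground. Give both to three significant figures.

Open-circuit: V = 11.7 × 489/(680 + 489) = 4.89 V.
With the load, R_g becomes R_g‖R_L = 374.0 Ω, so V = 11.7 × 374.0/1054 = 4.15 V.

Unloaded: 4.89 V; loaded: 4.15 V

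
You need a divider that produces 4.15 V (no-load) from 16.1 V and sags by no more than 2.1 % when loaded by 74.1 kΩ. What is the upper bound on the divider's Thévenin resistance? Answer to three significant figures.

R_th ≤ 1.59 kΩ

Loading drop = R_th/(R_th + R_L) ≤ 0.0210, so R_th ≤ R_L · ε/(1−ε) = 74.1 kΩ × 0.0210/0.9790 = 1.59 kΩ.
(Any R1, R2 with R2/(R1+R2) = 0.258 and R1‖R2 ≤ 1.59 kΩ will meet the spec.)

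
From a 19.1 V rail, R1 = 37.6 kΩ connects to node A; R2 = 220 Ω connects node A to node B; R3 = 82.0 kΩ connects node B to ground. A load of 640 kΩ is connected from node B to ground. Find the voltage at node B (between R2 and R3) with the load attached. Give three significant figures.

At node B, R3 is in parallel with the load: R3‖R_L = 72690 Ω.
Below node A the resistance is R2 + (R3‖R_L) = 72910 Ω, so V_A = 19.1 × 72910/110500 = 12.60 V.
Then V_B = V_A × (R3‖R_L)/(R2 + R3‖R_L) = 12.60 × 72690/72910 = 12.6 V.

V ≈ 12.6 V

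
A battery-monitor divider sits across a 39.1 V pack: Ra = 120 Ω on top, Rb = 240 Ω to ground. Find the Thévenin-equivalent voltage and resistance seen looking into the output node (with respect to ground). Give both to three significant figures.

V_th = 26.1 V, R_th = 80.0 Ω

V_th is the open-circuit tap voltage: 39.1 × 240/(120 + 240) = 26.1 V.
With the supply zeroed, Ra and Rb appear in parallel from the tap: R_th = Ra‖Rb = (120 × 240)/360.0 = 80.0 Ω.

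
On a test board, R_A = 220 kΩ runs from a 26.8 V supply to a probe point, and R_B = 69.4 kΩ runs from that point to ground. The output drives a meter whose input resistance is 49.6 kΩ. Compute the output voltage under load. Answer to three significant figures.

The load sits in parallel with R_B: R_B‖R_L = (69.4 × 49.6) / (69.4 + 49.6) = 28.93 kΩ.
V_out = 26.8 × 28.93 / (220 + 28.93) = 26.8 × 28.93/248.9 = 3.11 V.

V_out ≈ 3.11 V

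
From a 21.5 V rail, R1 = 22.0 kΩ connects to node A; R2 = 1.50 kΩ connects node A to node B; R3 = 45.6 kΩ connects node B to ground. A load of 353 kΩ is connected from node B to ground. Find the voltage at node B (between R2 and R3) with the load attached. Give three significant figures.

At node B, R3 is in parallel with the load: R3‖R_L = 40.38 kΩ.
Below node A the resistance is R2 + (R3‖R_L) = 41.88 kΩ, so V_A = 21.5 × 41.88/63.88 = 14.10 V.
Then V_B = V_A × (R3‖R_L)/(R2 + R3‖R_L) = 14.10 × 40.38/41.88 = 13.6 V.

V ≈ 13.6 V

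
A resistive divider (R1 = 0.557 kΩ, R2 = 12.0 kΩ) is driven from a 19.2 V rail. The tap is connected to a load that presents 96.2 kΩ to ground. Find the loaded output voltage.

The load sits in parallel with R2: R2‖R_L = (12000 × 96200) / (12000 + 96200) = 10670 Ω.
V_out = 19.2 × 10670 / (557 + 10670) = 19.2 × 10670/11230 = 18.2 V.
(Unloaded it would have been 18.3 V.)

V_out ≈ 18.2 V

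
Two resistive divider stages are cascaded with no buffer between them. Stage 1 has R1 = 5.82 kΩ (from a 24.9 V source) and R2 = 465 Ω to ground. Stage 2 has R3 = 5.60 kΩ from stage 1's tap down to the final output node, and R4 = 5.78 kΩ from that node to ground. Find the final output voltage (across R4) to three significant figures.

V_out ≈ 0.902 V

Stage 2 presents R3+R4 = 11380 Ω as a load on stage 1's tap.
Stage 1's lower leg becomes R2‖(R3+R4) = 446.7 Ω, so V_mid = 24.9 × 446.7/6267 = 1.775 V.
Stage 2 is itself unloaded: V_out = V_mid × R4/(R3+R4) = 1.775 × 5780/11380 = 0.902 V.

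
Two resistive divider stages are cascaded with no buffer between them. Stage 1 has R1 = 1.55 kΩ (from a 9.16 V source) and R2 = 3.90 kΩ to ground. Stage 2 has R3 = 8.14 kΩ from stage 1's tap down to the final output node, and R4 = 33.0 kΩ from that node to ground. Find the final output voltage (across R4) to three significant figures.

V_out ≈ 5.12 V

Stage 2 presents R3+R4 = 41.14 kΩ as a load on stage 1's tap.
Stage 1's lower leg becomes R2‖(R3+R4) = 3.562 kΩ, so V_mid = 9.16 × 3.562/5.112 = 6.383 V.
Stage 2 is itself unloaded: V_out = V_mid × R4/(R3+R4) = 6.383 × 33.0/41.14 = 5.12 V.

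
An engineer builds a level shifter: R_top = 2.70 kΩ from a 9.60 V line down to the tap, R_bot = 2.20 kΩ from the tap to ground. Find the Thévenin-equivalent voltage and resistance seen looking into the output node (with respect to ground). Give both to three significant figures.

V_th is the open-circuit tap voltage: 9.60 × 2.20/(2.70 + 2.20) = 4.31 V.
With the supply zeroed, R_top and R_bot appear in parallel from the tap: R_th = R_top‖R_bot = (2.70 × 2.20)/4.900 = 1.21 kΩ.

V_th = 4.31 V, R_th = 1.21 kΩ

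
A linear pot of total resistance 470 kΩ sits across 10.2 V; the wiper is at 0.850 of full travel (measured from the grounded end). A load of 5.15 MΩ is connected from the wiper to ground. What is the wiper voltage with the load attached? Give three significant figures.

V ≈ 8.57 V

The wiper splits the pot into (1−α)R = 70.50 kΩ above and αR = 399.5 kΩ below.
Lower section ‖ load = 370.7 kΩ.
V_wiper = 10.2 × 370.7/(70.50 + 370.7) = 8.57 V.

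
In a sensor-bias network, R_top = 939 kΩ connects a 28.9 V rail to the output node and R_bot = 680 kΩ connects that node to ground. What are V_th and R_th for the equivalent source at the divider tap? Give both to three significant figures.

V_th = 12.1 V, R_th = 394 kΩ

V_th is the open-circuit tap voltage: 28.9 × 680/(939 + 680) = 12.1 V.
With the supply zeroed, R_top and R_bot appear in parallel from the tap: R_th = R_top‖R_bot = (939 × 680)/1619 = 394 kΩ.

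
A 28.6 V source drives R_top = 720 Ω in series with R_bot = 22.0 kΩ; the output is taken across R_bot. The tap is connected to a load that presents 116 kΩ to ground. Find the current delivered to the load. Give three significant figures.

I_L ≈ 0.237 mA

R_bot‖R_L = 18490 Ω; V_out = 28.6 × 18490/19210 = 27.53 V.
I_L = V_out / R_L = 27.53 / 116 kΩ = 0.237 mA.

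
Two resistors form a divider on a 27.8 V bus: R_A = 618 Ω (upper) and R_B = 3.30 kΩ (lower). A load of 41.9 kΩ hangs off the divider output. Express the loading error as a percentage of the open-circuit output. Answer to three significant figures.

The divider's output (Thévenin) resistance is R_A‖R_B = 520.5 Ω.
Fractional drop under load = R_th/(R_th + R_L) = 520.5 / (520.5 + 41900) = 0.01227.
So the output falls by 1.23 %.

1.23 %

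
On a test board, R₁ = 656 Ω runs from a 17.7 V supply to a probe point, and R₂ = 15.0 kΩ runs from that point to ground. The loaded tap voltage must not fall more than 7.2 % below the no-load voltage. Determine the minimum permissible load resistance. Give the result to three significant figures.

R_L(min) ≈ 8.10 kΩ

Output resistance R_th = R₁‖R₂ = (656 × 15000)/15660 = 628.5 Ω.
The fractional drop is R_th/(R_th + R_L); requiring this ≤ 0.0720 gives R_L ≥ R_th(1/0.0720 − 1) = 628.5 × 12.89 = 8.10 kΩ.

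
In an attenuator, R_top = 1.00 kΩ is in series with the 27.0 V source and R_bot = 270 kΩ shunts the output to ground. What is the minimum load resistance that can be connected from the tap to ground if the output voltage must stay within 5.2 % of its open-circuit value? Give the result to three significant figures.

Output resistance R_th = R_top‖R_bot = (1000 × 270000)/271000 = 996.3 Ω.
The fractional drop is R_th/(R_th + R_L); requiring this ≤ 0.0520 gives R_L ≥ R_th(1/0.0520 − 1) = 996.3 × 18.23 = 18.2 kΩ.

R_L(min) ≈ 18.2 kΩ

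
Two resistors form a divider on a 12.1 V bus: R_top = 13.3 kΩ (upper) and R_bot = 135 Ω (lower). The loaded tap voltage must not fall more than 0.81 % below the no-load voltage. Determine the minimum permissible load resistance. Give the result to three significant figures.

Output resistance R_th = R_top‖R_bot = (13300 × 135)/13440 = 133.6 Ω.
The fractional drop is R_th/(R_th + R_L); requiring this ≤ 0.00810 gives R_L ≥ R_th(1/0.00810 − 1) = 133.6 × 122.5 = 16.4 kΩ.

R_L(min) ≈ 16.4 kΩ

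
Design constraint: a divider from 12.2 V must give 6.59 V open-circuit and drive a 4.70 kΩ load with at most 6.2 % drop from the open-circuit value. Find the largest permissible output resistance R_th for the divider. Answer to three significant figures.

R_th ≤ 311 Ω

Loading drop = R_th/(R_th + R_L) ≤ 0.0620, so R_th ≤ R_L · ε/(1−ε) = 4.70 kΩ × 0.0620/0.9380 = 311 Ω.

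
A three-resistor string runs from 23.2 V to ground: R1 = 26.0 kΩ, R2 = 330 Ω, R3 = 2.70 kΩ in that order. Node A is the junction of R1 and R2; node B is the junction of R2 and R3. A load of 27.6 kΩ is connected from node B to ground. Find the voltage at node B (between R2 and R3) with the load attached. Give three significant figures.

V ≈ 1.98 V

At node B, R3 is in parallel with the load: R3‖R_L = 2459 Ω.
Below node A the resistance is R2 + (R3‖R_L) = 2789 Ω, so V_A = 23.2 × 2789/28790 = 2.248 V.
Then V_B = V_A × (R3‖R_L)/(R2 + R3‖R_L) = 2.248 × 2459/2789 = 1.98 V.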